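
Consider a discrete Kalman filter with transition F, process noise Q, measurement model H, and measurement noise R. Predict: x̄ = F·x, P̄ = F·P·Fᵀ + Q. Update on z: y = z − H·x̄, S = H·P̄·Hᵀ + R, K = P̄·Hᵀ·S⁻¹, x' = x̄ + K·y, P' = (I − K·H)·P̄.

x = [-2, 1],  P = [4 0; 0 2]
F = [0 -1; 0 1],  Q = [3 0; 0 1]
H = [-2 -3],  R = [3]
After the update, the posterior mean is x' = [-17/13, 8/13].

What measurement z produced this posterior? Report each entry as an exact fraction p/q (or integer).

x̄ = F·x = [-1, 1]
P̄ = F·P·Fᵀ + Q = [5 -2; -2 3]
S = H·P̄·Hᵀ + R = [26]
K = P̄·Hᵀ·S⁻¹ = [-2/13; -5/26]
x' − x̄ = [-4/13, -5/13] = K·y
y = (KᵀK)⁻¹·Kᵀ·(x' − x̄) = [2]
z = y + H·x̄ = [2] + [-1] = [1]

z = [1]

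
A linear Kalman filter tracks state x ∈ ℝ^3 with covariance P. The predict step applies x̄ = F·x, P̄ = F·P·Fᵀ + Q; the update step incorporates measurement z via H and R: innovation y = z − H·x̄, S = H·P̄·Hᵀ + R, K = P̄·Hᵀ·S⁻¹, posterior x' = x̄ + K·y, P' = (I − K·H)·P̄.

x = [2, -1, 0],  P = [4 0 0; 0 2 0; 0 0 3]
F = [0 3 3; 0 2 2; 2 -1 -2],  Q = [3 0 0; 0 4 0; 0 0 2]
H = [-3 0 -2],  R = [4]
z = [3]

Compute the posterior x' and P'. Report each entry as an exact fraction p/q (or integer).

x̄ = F·x = [-3, -2, 5]
P̄ = F·P·Fᵀ + Q = [48 30 -24; 30 24 -16; -24 -16 32]
y = z − H·x̄ = [4]
S = H·P̄·Hᵀ + R = [276]
K = P̄·Hᵀ·S⁻¹ = [-8/23; -29/138; 2/69]
x' = x̄ + K·y = [-101/23, -196/69, 353/69]
P' = (I − K·H)·P̄ = [336/23 226/23 -488/23; 226/23 815/69 -988/69; -488/23 -988/69 2192/69]

x' = [-101/23, -196/69, 353/69]
P' = [336/23 226/23 -488/23; 226/23 815/69 -988/69; -488/23 -988/69 2192/69]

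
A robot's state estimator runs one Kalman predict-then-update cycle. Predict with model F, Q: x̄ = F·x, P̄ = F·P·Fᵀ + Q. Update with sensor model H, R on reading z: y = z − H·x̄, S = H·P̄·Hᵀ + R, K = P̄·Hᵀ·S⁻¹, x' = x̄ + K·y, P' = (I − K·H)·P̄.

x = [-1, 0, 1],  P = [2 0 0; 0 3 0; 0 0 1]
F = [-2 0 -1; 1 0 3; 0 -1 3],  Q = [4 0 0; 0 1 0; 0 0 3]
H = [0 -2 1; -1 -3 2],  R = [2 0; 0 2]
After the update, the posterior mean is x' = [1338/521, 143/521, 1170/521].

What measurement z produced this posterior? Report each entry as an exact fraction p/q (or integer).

z = [2, 1]

x̄ = F·x = [1, 2, 3]
P̄ = F·P·Fᵀ + Q = [13 -7 -3; -7 12 9; -3 9 15]
S = H·P̄·Hᵀ + R = [29 28; 28 45]
K = P̄·Hᵀ·S⁻¹ = [439/521 -250/521; -367/521 101/521; -303/521 258/521]
x' − x̄ = [817/521, -899/521, -393/521] = K·y
y = (KᵀK)⁻¹·Kᵀ·(x' − x̄) = [3, 2]
z = y + H·x̄ = [3, 2] + [-1, -1] = [2, 1]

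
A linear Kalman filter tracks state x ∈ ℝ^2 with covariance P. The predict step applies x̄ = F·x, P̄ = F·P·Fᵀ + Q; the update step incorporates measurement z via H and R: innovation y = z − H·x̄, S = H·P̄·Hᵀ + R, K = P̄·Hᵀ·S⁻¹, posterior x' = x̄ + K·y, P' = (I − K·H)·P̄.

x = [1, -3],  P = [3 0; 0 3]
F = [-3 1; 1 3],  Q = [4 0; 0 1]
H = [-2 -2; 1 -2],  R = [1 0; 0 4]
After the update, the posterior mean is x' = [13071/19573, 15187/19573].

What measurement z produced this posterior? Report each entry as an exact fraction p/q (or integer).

z = [-3, -1]

x̄ = F·x = [-6, -8]
P̄ = F·P·Fᵀ + Q = [34 0; 0 31]
S = H·P̄·Hᵀ + R = [261 56; 56 162]
K = P̄·Hᵀ·S⁻¹ = [-6460/19573 6341/19573; -3286/19573 -6355/19573]
x' − x̄ = [130509/19573, 171771/19573] = K·y
y = (KᵀK)⁻¹·Kᵀ·(x' − x̄) = [-31, -11]
z = y + H·x̄ = [-31, -11] + [28, 10] = [-3, -1]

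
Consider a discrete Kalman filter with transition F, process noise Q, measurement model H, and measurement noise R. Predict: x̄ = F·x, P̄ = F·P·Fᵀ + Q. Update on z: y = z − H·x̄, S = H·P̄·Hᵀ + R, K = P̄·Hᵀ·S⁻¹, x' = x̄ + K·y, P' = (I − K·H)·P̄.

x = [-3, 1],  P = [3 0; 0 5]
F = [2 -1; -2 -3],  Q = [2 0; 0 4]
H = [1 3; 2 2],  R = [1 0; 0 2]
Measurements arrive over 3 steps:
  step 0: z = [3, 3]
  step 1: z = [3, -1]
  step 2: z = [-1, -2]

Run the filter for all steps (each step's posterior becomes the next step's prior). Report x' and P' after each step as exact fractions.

step 0: x' = [1857/9959, 10067/9959], P' = [12669/9959 -5747/9959; -5747/9959 3511/9959]
step 1: x' = [-8051713/4623057, 6634117/4623057], P' = [5471627/4623057 -2460125/4623057; -2460125/4623057 1518929/4623057]
step 2: x' = [-259559163/184862021, 28610621/184862021], P' = [2388890589/2033482231 -1074034011/2033482231; -1074034011/2033482231 664454471/2033482231]

step 0: x̄ = F·x = [-7, 3]
step 0: P̄ = F·P·Fᵀ + Q = [19 3; 3 61]
step 0: y = z − H·x̄ = [1, 11]
step 0: S = H·P̄·Hᵀ + R = [587 428; 428 346]
step 0: K = P̄·Hᵀ·S⁻¹ = [-4572/9959 6922/9959; 4786/9959 -2236/9959]
step 0: x' = x̄ + K·y = [1857/9959, 10067/9959]
step 0: P' = (I − K·H)·P̄ = [12669/9959 -5747/9959; -5747/9959 3511/9959]
step 1: x̄ = F·x = [-6353/9959, -33915/9959]
step 1: P̄ = F·P·Fᵀ + Q = [97093/9959 -17155/9959; -17155/9959 53147/9959]
step 1: y = z − H·x̄ = [137975/9959, 70577/9959]
step 1: S = H·P̄·Hᵀ + R = [482445/9959 375828/9959; 375828/9959 483638/9959]
step 1: K = P̄·Hᵀ·S⁻¹ = [-1908748/4623057 1003834/1541019; 2096662/4623057 -313732/1541019]
step 1: x' = x̄ + K·y = [-8051713/4623057, 6634117/4623057]
step 1: P' = (I − K·H)·P̄ = [5471627/4623057 -2460125/4623057; -2460125/4623057 1518929/4623057]
step 2: x̄ = F·x = [-7579181/1541019, -3798925/4623057]
step 2: P̄ = F·P·Fᵀ + Q = [4721339/513673 -2496407/1541019; -2496407/1541019 24527597/4623057]
step 2: y = z − H·x̄ = [3279029/513673, 43826822/4623057]
step 2: S = H·P̄·Hᵀ + R = [24769795/513673 19137324/513673; 19137324/513673 217410938/4623057]
step 2: K = P̄·Hᵀ·S⁻¹ = [-833211444/2033482231 1314856578/2033482231; 919329402/2033482231 -409579540/2033482231]
step 2: x' = x̄ + K·y = [-259559163/184862021, 28610621/184862021]
step 2: P' = (I − K·H)·P̄ = [2388890589/2033482231 -1074034011/2033482231; -1074034011/2033482231 664454471/2033482231]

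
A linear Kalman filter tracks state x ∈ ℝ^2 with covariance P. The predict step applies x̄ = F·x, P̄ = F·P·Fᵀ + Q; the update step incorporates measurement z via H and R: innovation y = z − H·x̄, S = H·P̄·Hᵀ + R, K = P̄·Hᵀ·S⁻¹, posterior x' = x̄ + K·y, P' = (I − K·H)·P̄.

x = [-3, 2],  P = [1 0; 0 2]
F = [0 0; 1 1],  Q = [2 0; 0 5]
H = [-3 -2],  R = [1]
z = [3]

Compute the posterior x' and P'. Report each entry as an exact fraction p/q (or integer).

x̄ = F·x = [0, -1]
P̄ = F·P·Fᵀ + Q = [2 0; 0 8]
y = z − H·x̄ = [1]
S = H·P̄·Hᵀ + R = [51]
K = P̄·Hᵀ·S⁻¹ = [-2/17; -16/51]
x' = x̄ + K·y = [-2/17, -67/51]
P' = (I − K·H)·P̄ = [22/17 -32/17; -32/17 152/51]

x' = [-2/17, -67/51]
P' = [22/17 -32/17; -32/17 152/51]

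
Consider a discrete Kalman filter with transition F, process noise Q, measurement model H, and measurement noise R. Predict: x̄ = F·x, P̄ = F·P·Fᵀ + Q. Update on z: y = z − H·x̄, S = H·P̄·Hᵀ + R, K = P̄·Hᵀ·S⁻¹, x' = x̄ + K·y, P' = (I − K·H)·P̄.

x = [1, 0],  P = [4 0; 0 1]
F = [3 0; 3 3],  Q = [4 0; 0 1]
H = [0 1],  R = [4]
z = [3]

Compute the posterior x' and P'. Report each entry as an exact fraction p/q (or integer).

x' = [3, 3]
P' = [352/25 72/25; 72/25 92/25]

x̄ = F·x = [3, 3]
P̄ = F·P·Fᵀ + Q = [40 36; 36 46]
y = z − H·x̄ = [0]
S = H·P̄·Hᵀ + R = [50]
K = P̄·Hᵀ·S⁻¹ = [18/25; 23/25]
x' = x̄ + K·y = [3, 3]
P' = (I − K·H)·P̄ = [352/25 72/25; 72/25 92/25]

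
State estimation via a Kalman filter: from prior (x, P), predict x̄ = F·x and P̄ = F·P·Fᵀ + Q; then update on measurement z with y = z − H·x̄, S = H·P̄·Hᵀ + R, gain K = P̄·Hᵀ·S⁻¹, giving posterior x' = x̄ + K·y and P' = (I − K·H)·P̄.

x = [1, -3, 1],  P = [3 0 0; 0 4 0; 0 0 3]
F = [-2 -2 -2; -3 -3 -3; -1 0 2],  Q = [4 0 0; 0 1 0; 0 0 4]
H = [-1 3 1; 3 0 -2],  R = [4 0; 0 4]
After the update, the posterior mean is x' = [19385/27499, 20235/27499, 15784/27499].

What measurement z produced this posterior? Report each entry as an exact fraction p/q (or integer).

x̄ = F·x = [2, 3, 1]
P̄ = F·P·Fᵀ + Q = [44 60 -6; 60 91 -9; -6 -9 19]
S = H·P̄·Hᵀ + R = [484 394; 394 548]
K = P̄·Hᵀ·S⁻¹ = [3626/27499 4619/27499; 8445/27499 3864/27499; 5242/27499 -6579/27499]
x' − x̄ = [-35613/27499, -62262/27499, -11715/27499] = K·y
y = (KᵀK)⁻¹·Kᵀ·(x' − x̄) = [-6, -3]
z = y + H·x̄ = [-6, -3] + [8, 4] = [2, 1]

z = [2, 1]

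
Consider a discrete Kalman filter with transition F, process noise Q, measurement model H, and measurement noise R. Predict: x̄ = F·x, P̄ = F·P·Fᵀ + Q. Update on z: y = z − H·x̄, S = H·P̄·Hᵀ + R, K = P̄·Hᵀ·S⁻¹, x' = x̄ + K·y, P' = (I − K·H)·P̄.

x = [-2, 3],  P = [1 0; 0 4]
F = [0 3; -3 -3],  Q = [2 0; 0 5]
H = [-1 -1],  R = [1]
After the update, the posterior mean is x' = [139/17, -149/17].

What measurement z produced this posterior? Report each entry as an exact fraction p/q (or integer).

z = [1]

x̄ = F·x = [9, -3]
P̄ = F·P·Fᵀ + Q = [38 -36; -36 50]
S = H·P̄·Hᵀ + R = [17]
K = P̄·Hᵀ·S⁻¹ = [-2/17; -14/17]
x' − x̄ = [-14/17, -98/17] = K·y
y = (KᵀK)⁻¹·Kᵀ·(x' − x̄) = [7]
z = y + H·x̄ = [7] + [-6] = [1]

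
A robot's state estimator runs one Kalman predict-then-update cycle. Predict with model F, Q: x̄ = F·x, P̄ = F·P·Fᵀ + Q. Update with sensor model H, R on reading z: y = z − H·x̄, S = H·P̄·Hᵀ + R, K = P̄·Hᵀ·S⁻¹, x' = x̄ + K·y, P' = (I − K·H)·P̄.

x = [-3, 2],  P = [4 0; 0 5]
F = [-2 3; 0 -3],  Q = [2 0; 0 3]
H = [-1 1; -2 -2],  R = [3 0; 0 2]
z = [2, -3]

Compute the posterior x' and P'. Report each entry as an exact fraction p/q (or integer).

x' = [-6/73, 4595/2774]
P' = [63/73 -45/73; -45/73 2379/2774]

x̄ = F·x = [12, -6]
P̄ = F·P·Fᵀ + Q = [63 -45; -45 48]
y = z − H·x̄ = [20, 9]
S = H·P̄·Hᵀ + R = [204 30; 30 86]
K = P̄·Hᵀ·S⁻¹ = [-36/73 -18/73; 1363/2774 -669/2774]
x' = x̄ + K·y = [-6/73, 4595/2774]
P' = (I − K·H)·P̄ = [63/73 -45/73; -45/73 2379/2774]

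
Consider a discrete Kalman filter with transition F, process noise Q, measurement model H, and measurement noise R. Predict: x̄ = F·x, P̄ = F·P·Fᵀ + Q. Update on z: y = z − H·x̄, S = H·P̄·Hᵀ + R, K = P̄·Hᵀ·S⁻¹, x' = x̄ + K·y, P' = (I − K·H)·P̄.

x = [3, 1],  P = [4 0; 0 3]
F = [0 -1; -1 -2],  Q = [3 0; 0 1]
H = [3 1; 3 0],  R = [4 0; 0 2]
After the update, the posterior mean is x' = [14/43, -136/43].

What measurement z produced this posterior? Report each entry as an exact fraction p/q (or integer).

x̄ = F·x = [-1, -5]
P̄ = F·P·Fᵀ + Q = [6 6; 6 17]
S = H·P̄·Hᵀ + R = [111 72; 72 56]
K = P̄·Hᵀ·S⁻¹ = [2/43 45/172; 83/129 -87/172]
x' − x̄ = [57/43, 79/43] = K·y
y = (KᵀK)⁻¹·Kᵀ·(x' − x̄) = [6, 4]
z = y + H·x̄ = [6, 4] + [-8, -3] = [-2, 1]

z = [-2, 1]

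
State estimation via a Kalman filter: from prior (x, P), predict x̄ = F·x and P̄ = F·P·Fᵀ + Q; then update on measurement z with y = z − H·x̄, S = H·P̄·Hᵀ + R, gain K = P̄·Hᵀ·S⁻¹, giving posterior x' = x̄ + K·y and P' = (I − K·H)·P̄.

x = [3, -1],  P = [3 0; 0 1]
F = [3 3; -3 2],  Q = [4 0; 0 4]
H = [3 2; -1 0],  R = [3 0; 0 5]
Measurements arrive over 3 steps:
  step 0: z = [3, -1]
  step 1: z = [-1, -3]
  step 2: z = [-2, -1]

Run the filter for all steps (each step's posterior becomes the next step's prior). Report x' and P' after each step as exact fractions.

step 0: x̄ = F·x = [6, -11]
step 0: P̄ = F·P·Fᵀ + Q = [40 -21; -21 35]
step 0: y = z − H·x̄ = [7, 5]
step 0: S = H·P̄·Hᵀ + R = [251 -78; -78 45]
step 0: K = P̄·Hᵀ·S⁻¹ = [130/1737 -3956/5211; 217/579 1939/1737]
step 0: x' = x̄ + K·y = [14216/5211, -4855/1737]
step 0: P' = (I − K·H)·P̄ = [19780/5211 -9695/1737; -9695/1737 5173/579]
step 1: x̄ = F·x = [-349/1737, -23926/1737]
step 1: P̄ = F·P·Fᵀ + Q = [10483/579 20953/579; 20953/579 81568/579]
step 1: y = z − H·x̄ = [47162/1737, -5560/1737]
step 1: S = H·P̄·Hᵀ + R = [673792/579 -73355/579; -73355/579 13378/579]
step 1: K = P̄·Hᵀ·S⁻¹ = [366775/6274669 -2905709/6274669; 2567105/6274669 4248531/6274669]
step 1: x' = x̄ + K·y = [53996071/18824007, -30328012/6274669]
step 1: P' = (I − K·H)·P̄ = [14528545/6274669 -21242655/6274669; -21242655/6274669 35714640/6274669]
step 2: x̄ = F·x = [-36987965/6274669, -114652095/6274669]
step 2: P̄ = F·P·Fᵀ + Q = [94919551/6274669 147258900/6274669; 147258900/6274669 553626001/6274669]
step 2: y = z − H·x̄ = [327718747/6274669, -43262634/6274669]
step 2: S = H·P̄·Hᵀ + R = [4854710770/6274669 -579276453/6274669; -579276453/6274669 126292896/6274669]
step 2: K = P̄·Hᵀ·S⁻¹ = [137922965/2106385239 -407357881/902736531; 1953670252/4914898891 1384375694/2106385239]
step 2: x' = x̄ + K·y = [446782978/702128413, -10039809025/4914898891]
step 2: P' = (I − K·H)·P̄ = [2036789405/902736531 -6921878470/2106385239; -6921878470/2106385239 27157080023/4914898891]

step 0: x' = [14216/5211, -4855/1737], P' = [19780/5211 -9695/1737; -9695/1737 5173/579]
step 1: x' = [53996071/18824007, -30328012/6274669], P' = [14528545/6274669 -21242655/6274669; -21242655/6274669 35714640/6274669]
step 2: x' = [446782978/702128413, -10039809025/4914898891], P' = [2036789405/902736531 -6921878470/2106385239; -6921878470/2106385239 27157080023/4914898891]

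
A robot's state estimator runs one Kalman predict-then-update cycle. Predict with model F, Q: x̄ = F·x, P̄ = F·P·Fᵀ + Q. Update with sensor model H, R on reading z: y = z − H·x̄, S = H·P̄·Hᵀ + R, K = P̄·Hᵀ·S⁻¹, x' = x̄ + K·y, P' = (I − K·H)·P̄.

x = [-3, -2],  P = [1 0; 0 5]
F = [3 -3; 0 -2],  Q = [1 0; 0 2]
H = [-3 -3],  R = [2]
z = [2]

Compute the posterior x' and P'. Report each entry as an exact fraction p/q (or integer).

x̄ = F·x = [-3, 4]
P̄ = F·P·Fᵀ + Q = [55 30; 30 22]
y = z − H·x̄ = [5]
S = H·P̄·Hᵀ + R = [1235]
K = P̄·Hᵀ·S⁻¹ = [-51/247; -12/95]
x' = x̄ + K·y = [-996/247, 64/19]
P' = (I − K·H)·P̄ = [580/247 -42/19; -42/19 218/95]

x' = [-996/247, 64/19]
P' = [580/247 -42/19; -42/19 218/95]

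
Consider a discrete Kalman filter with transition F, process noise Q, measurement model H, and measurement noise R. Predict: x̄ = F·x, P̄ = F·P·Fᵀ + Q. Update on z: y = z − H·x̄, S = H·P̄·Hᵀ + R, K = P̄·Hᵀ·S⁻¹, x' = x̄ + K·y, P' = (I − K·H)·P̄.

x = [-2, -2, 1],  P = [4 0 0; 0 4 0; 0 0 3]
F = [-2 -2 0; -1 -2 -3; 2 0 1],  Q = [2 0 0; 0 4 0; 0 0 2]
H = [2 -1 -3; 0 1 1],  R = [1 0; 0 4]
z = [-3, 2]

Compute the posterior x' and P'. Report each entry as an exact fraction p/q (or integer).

x' = [13156/7341, -1873/7341, 16571/7341]
P' = [37898/7341 -19688/7341 31144/7341; -19688/7341 62609/7341 -34501/7341; 31144/7341 -34501/7341 32789/7341]

x̄ = F·x = [8, 3, -3]
P̄ = F·P·Fᵀ + Q = [34 24 -16; 24 51 -17; -16 -17 21]
y = z − H·x̄ = [-25, 2]
S = H·P̄·Hᵀ + R = [371 -30; -30 42]
K = P̄·Hᵀ·S⁻¹ = [684/2447 2864/7341; 506/2447 7027/7341; -526/2447 -428/7341]
x' = x̄ + K·y = [13156/7341, -1873/7341, 16571/7341]
P' = (I − K·H)·P̄ = [37898/7341 -19688/7341 31144/7341; -19688/7341 62609/7341 -34501/7341; 31144/7341 -34501/7341 32789/7341]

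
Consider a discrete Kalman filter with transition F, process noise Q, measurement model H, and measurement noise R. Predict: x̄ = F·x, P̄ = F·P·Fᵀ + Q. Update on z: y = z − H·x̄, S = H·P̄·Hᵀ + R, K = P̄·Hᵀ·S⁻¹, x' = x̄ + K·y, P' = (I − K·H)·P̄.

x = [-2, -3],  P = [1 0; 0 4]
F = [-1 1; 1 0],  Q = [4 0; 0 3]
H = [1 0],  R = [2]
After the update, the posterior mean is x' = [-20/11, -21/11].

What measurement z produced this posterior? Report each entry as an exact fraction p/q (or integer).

z = [-2]

x̄ = F·x = [-1, -2]
P̄ = F·P·Fᵀ + Q = [9 -1; -1 4]
S = H·P̄·Hᵀ + R = [11]
K = P̄·Hᵀ·S⁻¹ = [9/11; -1/11]
x' − x̄ = [-9/11, 1/11] = K·y
y = (KᵀK)⁻¹·Kᵀ·(x' − x̄) = [-1]
z = y + H·x̄ = [-1] + [-1] = [-2]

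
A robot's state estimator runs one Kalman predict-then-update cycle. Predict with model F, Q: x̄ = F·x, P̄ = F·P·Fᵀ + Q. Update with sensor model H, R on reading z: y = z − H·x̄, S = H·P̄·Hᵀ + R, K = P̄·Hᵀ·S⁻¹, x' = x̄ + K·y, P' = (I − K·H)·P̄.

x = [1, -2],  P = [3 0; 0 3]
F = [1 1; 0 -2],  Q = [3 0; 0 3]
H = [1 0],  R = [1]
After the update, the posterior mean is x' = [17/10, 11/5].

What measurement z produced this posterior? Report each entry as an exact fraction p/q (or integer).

z = [2]

x̄ = F·x = [-1, 4]
P̄ = F·P·Fᵀ + Q = [9 -6; -6 15]
S = H·P̄·Hᵀ + R = [10]
K = P̄·Hᵀ·S⁻¹ = [9/10; -3/5]
x' − x̄ = [27/10, -9/5] = K·y
y = (KᵀK)⁻¹·Kᵀ·(x' − x̄) = [3]
z = y + H·x̄ = [3] + [-1] = [2]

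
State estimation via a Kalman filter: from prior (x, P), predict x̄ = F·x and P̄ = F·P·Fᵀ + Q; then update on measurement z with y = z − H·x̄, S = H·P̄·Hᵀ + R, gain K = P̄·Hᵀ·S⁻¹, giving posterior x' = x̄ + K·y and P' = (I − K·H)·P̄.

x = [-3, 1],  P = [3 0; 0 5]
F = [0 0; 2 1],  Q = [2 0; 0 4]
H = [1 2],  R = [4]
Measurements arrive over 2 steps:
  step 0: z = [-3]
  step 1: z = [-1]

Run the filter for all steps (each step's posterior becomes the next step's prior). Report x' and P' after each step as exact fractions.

step 0: x' = [7/45, -26/15], P' = [88/45 -14/15; -14/15 7/5]
step 1: x' = [83/989, -619/989], P' = [1888/989 -854/989; -854/989 1281/989]

step 0: x̄ = F·x = [0, -5]
step 0: P̄ = F·P·Fᵀ + Q = [2 0; 0 21]
step 0: y = z − H·x̄ = [7]
step 0: S = H·P̄·Hᵀ + R = [90]
step 0: K = P̄·Hᵀ·S⁻¹ = [1/45; 7/15]
step 0: x' = x̄ + K·y = [7/45, -26/15]
step 0: P' = (I − K·H)·P̄ = [88/45 -14/15; -14/15 7/5]
step 1: x̄ = F·x = [0, -64/45]
step 1: P̄ = F·P·Fᵀ + Q = [2 0; 0 427/45]
step 1: y = z − H·x̄ = [83/45]
step 1: S = H·P̄·Hᵀ + R = [1978/45]
step 1: K = P̄·Hᵀ·S⁻¹ = [45/989; 427/989]
step 1: x' = x̄ + K·y = [83/989, -619/989]
step 1: P' = (I − K·H)·P̄ = [1888/989 -854/989; -854/989 1281/989]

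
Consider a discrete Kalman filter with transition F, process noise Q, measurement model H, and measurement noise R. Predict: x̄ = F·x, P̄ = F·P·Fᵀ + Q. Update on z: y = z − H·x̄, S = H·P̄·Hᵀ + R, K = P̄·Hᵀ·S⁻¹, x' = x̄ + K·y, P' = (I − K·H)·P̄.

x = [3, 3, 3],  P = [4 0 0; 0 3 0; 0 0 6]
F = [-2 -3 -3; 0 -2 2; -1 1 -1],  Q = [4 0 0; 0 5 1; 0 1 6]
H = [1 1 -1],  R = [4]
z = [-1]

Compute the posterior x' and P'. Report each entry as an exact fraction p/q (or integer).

x' = [-592/43, 800/129, -767/129]
P' = [2891/43 -1654/43 1149/43; -1654/43 3689/129 -1433/129; 1149/43 -1433/129 2090/129]

x̄ = F·x = [-24, 0, -3]
P̄ = F·P·Fᵀ + Q = [101 -18 17; -18 41 -17; 17 -17 19]
y = z − H·x̄ = [20]
S = H·P̄·Hᵀ + R = [129]
K = P̄·Hᵀ·S⁻¹ = [22/43; 40/129; -19/129]
x' = x̄ + K·y = [-592/43, 800/129, -767/129]
P' = (I − K·H)·P̄ = [2891/43 -1654/43 1149/43; -1654/43 3689/129 -1433/129; 1149/43 -1433/129 2090/129]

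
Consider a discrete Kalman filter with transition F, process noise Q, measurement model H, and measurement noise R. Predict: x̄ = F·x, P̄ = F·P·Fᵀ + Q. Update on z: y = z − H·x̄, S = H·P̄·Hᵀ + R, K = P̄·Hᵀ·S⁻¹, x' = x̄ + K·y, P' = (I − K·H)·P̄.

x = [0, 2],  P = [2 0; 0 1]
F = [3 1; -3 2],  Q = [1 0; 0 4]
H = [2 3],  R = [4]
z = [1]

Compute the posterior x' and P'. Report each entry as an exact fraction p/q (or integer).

x̄ = F·x = [2, 4]
P̄ = F·P·Fᵀ + Q = [20 -16; -16 26]
y = z − H·x̄ = [-15]
S = H·P̄·Hᵀ + R = [126]
K = P̄·Hᵀ·S⁻¹ = [-4/63; 23/63]
x' = x̄ + K·y = [62/21, -31/21]
P' = (I − K·H)·P̄ = [1228/63 -824/63; -824/63 580/63]

x' = [62/21, -31/21]
P' = [1228/63 -824/63; -824/63 580/63]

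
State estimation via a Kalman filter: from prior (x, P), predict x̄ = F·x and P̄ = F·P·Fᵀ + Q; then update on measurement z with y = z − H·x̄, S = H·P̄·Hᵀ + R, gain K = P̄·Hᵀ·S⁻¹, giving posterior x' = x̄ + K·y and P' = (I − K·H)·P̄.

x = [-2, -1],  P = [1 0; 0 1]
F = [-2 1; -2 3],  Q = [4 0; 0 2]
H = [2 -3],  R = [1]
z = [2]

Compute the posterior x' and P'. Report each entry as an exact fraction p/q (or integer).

x̄ = F·x = [3, 1]
P̄ = F·P·Fᵀ + Q = [9 7; 7 15]
y = z − H·x̄ = [-1]
S = H·P̄·Hᵀ + R = [88]
K = P̄·Hᵀ·S⁻¹ = [-3/88; -31/88]
x' = x̄ + K·y = [267/88, 119/88]
P' = (I − K·H)·P̄ = [783/88 523/88; 523/88 359/88]

x' = [267/88, 119/88]
P' = [783/88 523/88; 523/88 359/88]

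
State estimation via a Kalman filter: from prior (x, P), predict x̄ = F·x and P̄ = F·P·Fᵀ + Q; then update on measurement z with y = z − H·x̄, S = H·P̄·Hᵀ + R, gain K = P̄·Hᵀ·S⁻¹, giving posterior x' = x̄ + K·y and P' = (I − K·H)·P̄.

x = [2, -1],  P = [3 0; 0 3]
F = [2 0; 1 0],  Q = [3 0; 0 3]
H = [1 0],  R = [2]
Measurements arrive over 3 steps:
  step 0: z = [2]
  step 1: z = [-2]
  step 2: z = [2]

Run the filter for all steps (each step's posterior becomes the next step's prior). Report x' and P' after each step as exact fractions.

step 0: x̄ = F·x = [4, 2]
step 0: P̄ = F·P·Fᵀ + Q = [15 6; 6 6]
step 0: y = z − H·x̄ = [-2]
step 0: S = H·P̄·Hᵀ + R = [17]
step 0: K = P̄·Hᵀ·S⁻¹ = [15/17; 6/17]
step 0: x' = x̄ + K·y = [38/17, 22/17]
step 0: P' = (I − K·H)·P̄ = [30/17 12/17; 12/17 66/17]
step 1: x̄ = F·x = [76/17, 38/17]
step 1: P̄ = F·P·Fᵀ + Q = [171/17 60/17; 60/17 81/17]
step 1: y = z − H·x̄ = [-110/17]
step 1: S = H·P̄·Hᵀ + R = [205/17]
step 1: K = P̄·Hᵀ·S⁻¹ = [171/205; 12/41]
step 1: x' = x̄ + K·y = [-38/41, 14/41]
step 1: P' = (I − K·H)·P̄ = [342/205 24/41; 24/41 153/41]
step 2: x̄ = F·x = [-76/41, -38/41]
step 2: P̄ = F·P·Fᵀ + Q = [1983/205 684/205; 684/205 957/205]
step 2: y = z − H·x̄ = [158/41]
step 2: S = H·P̄·Hᵀ + R = [2393/205]
step 2: K = P̄·Hᵀ·S⁻¹ = [1983/2393; 684/2393]
step 2: x' = x̄ + K·y = [3206/2393, 418/2393]
step 2: P' = (I − K·H)·P̄ = [3966/2393 1368/2393; 1368/2393 8889/2393]

step 0: x' = [38/17, 22/17], P' = [30/17 12/17; 12/17 66/17]
step 1: x' = [-38/41, 14/41], P' = [342/205 24/41; 24/41 153/41]
step 2: x' = [3206/2393, 418/2393], P' = [3966/2393 1368/2393; 1368/2393 8889/2393]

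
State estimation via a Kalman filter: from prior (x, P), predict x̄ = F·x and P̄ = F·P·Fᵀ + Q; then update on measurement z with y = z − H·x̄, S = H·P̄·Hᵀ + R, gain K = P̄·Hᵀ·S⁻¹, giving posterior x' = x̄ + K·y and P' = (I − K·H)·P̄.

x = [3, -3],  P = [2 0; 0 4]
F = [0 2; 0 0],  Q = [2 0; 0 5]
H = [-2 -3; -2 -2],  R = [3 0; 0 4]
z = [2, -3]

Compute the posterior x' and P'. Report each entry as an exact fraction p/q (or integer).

x' = [24/31, -125/186]
P' = [126/31 -90/31; -90/31 215/93]

x̄ = F·x = [-6, 0]
P̄ = F·P·Fᵀ + Q = [18 0; 0 5]
y = z − H·x̄ = [-10, -15]
S = H·P̄·Hᵀ + R = [120 102; 102 96]
K = P̄·Hᵀ·S⁻¹ = [6/31 -18/31; -35/93 55/186]
x' = x̄ + K·y = [24/31, -125/186]
P' = (I − K·H)·P̄ = [126/31 -90/31; -90/31 215/93]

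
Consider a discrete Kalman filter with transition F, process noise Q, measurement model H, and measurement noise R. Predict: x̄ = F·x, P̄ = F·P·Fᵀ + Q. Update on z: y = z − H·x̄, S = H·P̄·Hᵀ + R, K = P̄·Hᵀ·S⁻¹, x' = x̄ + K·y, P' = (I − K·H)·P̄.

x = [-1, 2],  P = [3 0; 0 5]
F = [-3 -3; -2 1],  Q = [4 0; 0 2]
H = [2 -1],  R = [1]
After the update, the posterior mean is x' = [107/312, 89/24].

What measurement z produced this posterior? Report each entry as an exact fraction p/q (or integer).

z = [-3]

x̄ = F·x = [-3, 4]
P̄ = F·P·Fᵀ + Q = [76 3; 3 19]
S = H·P̄·Hᵀ + R = [312]
K = P̄·Hᵀ·S⁻¹ = [149/312; -1/24]
x' − x̄ = [1043/312, -7/24] = K·y
y = (KᵀK)⁻¹·Kᵀ·(x' − x̄) = [7]
z = y + H·x̄ = [7] + [-10] = [-3]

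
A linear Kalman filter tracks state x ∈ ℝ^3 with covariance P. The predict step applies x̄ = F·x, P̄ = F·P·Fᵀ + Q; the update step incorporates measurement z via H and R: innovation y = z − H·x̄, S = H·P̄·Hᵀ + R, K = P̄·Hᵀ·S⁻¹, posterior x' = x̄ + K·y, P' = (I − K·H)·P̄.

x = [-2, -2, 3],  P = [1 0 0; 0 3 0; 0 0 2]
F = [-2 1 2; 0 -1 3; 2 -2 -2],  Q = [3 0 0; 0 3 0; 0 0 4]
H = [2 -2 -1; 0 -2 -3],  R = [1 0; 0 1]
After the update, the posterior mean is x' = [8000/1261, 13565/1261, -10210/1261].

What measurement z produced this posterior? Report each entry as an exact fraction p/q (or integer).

x̄ = F·x = [8, 11, -6]
P̄ = F·P·Fᵀ + Q = [18 9 -18; 9 24 -6; -18 -6 28]
S = H·P̄·Hᵀ + R = [173 204; 204 277]
K = P̄·Hᵀ·S⁻¹ = [2628/6305 -1116/6305; -528/6305 -294/6305; 284/6305 -1848/6305]
x' − x̄ = [-2088/1261, -306/1261, -2644/1261] = K·y
y = (KᵀK)⁻¹·Kᵀ·(x' − x̄) = [-1, 7]
z = y + H·x̄ = [-1, 7] + [0, -4] = [-1, 3]

z = [-1, 3]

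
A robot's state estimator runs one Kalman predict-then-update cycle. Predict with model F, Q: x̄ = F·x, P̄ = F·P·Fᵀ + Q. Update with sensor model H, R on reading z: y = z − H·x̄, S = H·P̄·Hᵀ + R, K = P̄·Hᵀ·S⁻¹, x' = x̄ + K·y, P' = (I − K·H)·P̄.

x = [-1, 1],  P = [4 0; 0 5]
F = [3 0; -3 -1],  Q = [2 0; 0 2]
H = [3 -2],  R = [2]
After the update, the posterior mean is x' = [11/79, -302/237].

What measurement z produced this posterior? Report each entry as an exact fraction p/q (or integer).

x̄ = F·x = [-3, 2]
P̄ = F·P·Fᵀ + Q = [38 -36; -36 43]
S = H·P̄·Hᵀ + R = [948]
K = P̄·Hᵀ·S⁻¹ = [31/158; -97/474]
x' − x̄ = [248/79, -776/237] = K·y
y = (KᵀK)⁻¹·Kᵀ·(x' − x̄) = [16]
z = y + H·x̄ = [16] + [-13] = [3]

z = [3]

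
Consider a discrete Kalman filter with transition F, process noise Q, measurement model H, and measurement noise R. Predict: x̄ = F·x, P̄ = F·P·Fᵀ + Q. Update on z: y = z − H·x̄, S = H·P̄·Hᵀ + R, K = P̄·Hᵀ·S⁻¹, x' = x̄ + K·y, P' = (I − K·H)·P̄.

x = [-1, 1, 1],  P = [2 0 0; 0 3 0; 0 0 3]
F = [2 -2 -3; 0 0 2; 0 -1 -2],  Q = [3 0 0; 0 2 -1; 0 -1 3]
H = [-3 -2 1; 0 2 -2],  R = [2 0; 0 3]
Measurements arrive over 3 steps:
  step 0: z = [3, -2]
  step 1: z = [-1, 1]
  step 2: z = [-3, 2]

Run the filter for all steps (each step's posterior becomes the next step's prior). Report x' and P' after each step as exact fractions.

step 0: x̄ = F·x = [-7, 2, -3]
step 0: P̄ = F·P·Fᵀ + Q = [50 -18 24; -18 14 -13; 24 -13 18]
step 0: y = z − H·x̄ = [-11, -12]
step 0: S = H·P̄·Hᵀ + R = [218 82; 82 235]
step 0: K = P̄·Hᵀ·S⁻¹ = [-7131/22253 -5466/22253; -1373/44506 5353/22253; -4/119 -30/119]
step 0: x' = x̄ + K·y = [-11738/22253, -24357/44506, 47/119]
step 0: P' = (I − K·H)·P̄ = [11716/22253 -12687/22253 -24/119; -12687/22253 62809/44506 125/119; -24/119 125/119 10/7]
step 1: x̄ = F·x = [-25486/22253, 94/119, -10799/44506]
step 1: P̄ = F·P·Fᵀ + Q = [961203/22253 -1616/119 460500/22253; -1616/119 54/7 -1049/119; 460500/22253 -1049/119 637647/44506]
step 1: y = z − H·x̄ = [-116311/44506, -3386/3179]
step 1: S = H·P̄·Hᵀ + R = [8192337/44506 296409/3179; 296409/3179 514003/3179]
step 1: K = P̄·Hᵀ·S⁻¹ = [-43382246/133953609 -10590866/44651203; -2640086/133953609 67458660/312558421; -3529313/133953609 -84724382/312558421]
step 1: x' = x̄ + K·y = [-6199225/133953609, 573427805/937675263, 107768708/937675263]
step 1: P' = (I − K·H)·P̄ = [62500465/133953609 -53078006/133953609 -5419109/133953609; -53078006/133953609 848035360/937675263 544471390/937675263; -5419109/133953609 544471390/937675263 925731109/937675263]
step 2: x̄ = F·x = [-518983628/312558421, 215537416/937675263, -262988407/312558421]
step 2: P̄ = F·P·Fᵀ + Q = [8749330134/312558421 -2628002422/312558421 3985528080/312558421; -2628002422/312558421 5578274962/937675263 -1909847493/312558421; 3985528080/312558421 -1909847493/312558421 3180623715/312558421]
step 2: y = z − H·x̄ = [-6263838388/937675263, -133654748/937675263]
step 2: S = H·P̄·Hᵀ + R = [126532812421/937675263 43269452024/937675263; 43269452024/937675263 109129950049/937675263]
step 2: K = P̄·Hᵀ·S⁻¹ = [-4106708017806/12729645850331 -3000389910972/12729645850331; -256166074851/12729645850331 2739607122334/12729645850331; -321070252887/12729645850331 -3435416584200/12729645850331]
step 2: x' = x̄ + K·y = [6724437101860/12729645850331, 4246818194004/12729645850331, -8076309824165/12729645850331]
step 2: P' = (I − K·H)·P̄ = [5915624861238/12729645850331 -5032873681644/12729645850331 -532288815186/12729645850331; -5032873681644/12729645850331 11501542511133/12729645850331 7392131827632/12729645850331; -532288815186/12729645850331 7392131827632/12729645850331 12545256703932/12729645850331]

step 0: x' = [-11738/22253, -24357/44506, 47/119], P' = [11716/22253 -12687/22253 -24/119; -12687/22253 62809/44506 125/119; -24/119 125/119 10/7]
step 1: x' = [-6199225/133953609, 573427805/937675263, 107768708/937675263], P' = [62500465/133953609 -53078006/133953609 -5419109/133953609; -53078006/133953609 848035360/937675263 544471390/937675263; -5419109/133953609 544471390/937675263 925731109/937675263]
step 2: x' = [6724437101860/12729645850331, 4246818194004/12729645850331, -8076309824165/12729645850331], P' = [5915624861238/12729645850331 -5032873681644/12729645850331 -532288815186/12729645850331; -5032873681644/12729645850331 11501542511133/12729645850331 7392131827632/12729645850331; -532288815186/12729645850331 7392131827632/12729645850331 12545256703932/12729645850331]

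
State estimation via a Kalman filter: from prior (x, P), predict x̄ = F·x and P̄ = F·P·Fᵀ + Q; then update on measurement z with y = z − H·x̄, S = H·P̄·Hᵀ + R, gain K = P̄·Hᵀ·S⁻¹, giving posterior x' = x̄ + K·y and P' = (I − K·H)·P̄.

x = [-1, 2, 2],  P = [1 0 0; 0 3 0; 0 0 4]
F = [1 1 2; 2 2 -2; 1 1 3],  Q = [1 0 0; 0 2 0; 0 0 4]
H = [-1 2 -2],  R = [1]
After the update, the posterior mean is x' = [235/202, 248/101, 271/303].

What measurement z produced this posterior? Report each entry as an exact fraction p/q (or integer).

x̄ = F·x = [5, -2, 7]
P̄ = F·P·Fᵀ + Q = [21 -8 28; -8 34 -16; 28 -16 44]
S = H·P̄·Hᵀ + R = [606]
K = P̄·Hᵀ·S⁻¹ = [-31/202; 18/101; -74/303]
x' − x̄ = [-775/202, 450/101, -1850/303] = K·y
y = (KᵀK)⁻¹·Kᵀ·(x' − x̄) = [25]
z = y + H·x̄ = [25] + [-23] = [2]

z = [2]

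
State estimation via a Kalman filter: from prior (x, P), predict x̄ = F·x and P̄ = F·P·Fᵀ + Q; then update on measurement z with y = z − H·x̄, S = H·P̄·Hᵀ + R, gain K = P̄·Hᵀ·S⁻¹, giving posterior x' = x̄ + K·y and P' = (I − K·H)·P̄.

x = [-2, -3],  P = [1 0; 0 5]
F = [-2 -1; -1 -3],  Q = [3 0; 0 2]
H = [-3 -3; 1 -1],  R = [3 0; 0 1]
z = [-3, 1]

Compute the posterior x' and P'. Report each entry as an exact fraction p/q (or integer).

x̄ = F·x = [7, 11]
P̄ = F·P·Fᵀ + Q = [12 17; 17 48]
y = z − H·x̄ = [51, 5]
S = H·P̄·Hᵀ + R = [849 108; 108 27]
K = P̄·Hᵀ·S⁻¹ = [-67/417 1717/3753; -71/417 -1753/3753]
x' = x̄ + K·y = [4103/3753, -71/3753]
P' = (I − K·H)·P̄ = [1160/3753 -557/3753; -557/3753 1196/3753]

x' = [4103/3753, -71/3753]
P' = [1160/3753 -557/3753; -557/3753 1196/3753]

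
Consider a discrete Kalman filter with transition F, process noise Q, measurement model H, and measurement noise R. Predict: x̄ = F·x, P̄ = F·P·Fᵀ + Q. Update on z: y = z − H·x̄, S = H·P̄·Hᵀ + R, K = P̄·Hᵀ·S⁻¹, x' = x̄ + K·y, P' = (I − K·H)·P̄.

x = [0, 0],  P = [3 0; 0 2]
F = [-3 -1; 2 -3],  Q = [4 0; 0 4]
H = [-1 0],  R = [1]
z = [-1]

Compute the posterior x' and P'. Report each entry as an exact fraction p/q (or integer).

x̄ = F·x = [0, 0]
P̄ = F·P·Fᵀ + Q = [33 -12; -12 34]
y = z − H·x̄ = [-1]
S = H·P̄·Hᵀ + R = [34]
K = P̄·Hᵀ·S⁻¹ = [-33/34; 6/17]
x' = x̄ + K·y = [33/34, -6/17]
P' = (I − K·H)·P̄ = [33/34 -6/17; -6/17 506/17]

x' = [33/34, -6/17]
P' = [33/34 -6/17; -6/17 506/17]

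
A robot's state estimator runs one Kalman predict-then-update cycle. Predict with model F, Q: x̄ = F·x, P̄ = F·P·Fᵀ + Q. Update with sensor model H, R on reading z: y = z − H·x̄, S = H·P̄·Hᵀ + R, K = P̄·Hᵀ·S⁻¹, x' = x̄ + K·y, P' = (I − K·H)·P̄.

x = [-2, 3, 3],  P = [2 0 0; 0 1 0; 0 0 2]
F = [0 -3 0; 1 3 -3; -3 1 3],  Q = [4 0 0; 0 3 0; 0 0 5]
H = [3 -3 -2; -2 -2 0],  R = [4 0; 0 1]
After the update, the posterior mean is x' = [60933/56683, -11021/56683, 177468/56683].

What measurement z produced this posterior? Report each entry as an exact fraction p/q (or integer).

z = [-2, -2]

x̄ = F·x = [-9, -2, 18]
P̄ = F·P·Fᵀ + Q = [13 -9 -3; -9 32 -21; -3 -21 42]
S = H·P̄·Hᵀ + R = [523 18; 18 109]
K = P̄·Hᵀ·S⁻¹ = [7992/56683 -5480/56683; -8001/56683 -22600/56683; -4134/56683 25644/56683]
x' − x̄ = [571080/56683, 102345/56683, -842826/56683] = K·y
y = (KᵀK)⁻¹·Kᵀ·(x' − x̄) = [55, -24]
z = y + H·x̄ = [55, -24] + [-57, 22] = [-2, -2]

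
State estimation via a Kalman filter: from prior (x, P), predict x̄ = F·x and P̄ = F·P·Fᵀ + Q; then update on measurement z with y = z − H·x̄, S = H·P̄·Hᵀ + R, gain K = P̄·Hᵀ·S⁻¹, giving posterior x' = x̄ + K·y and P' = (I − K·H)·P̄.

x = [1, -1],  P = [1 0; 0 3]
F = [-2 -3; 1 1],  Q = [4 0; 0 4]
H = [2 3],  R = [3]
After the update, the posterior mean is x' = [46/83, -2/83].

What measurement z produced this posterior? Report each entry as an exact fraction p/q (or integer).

x̄ = F·x = [1, 0]
P̄ = F·P·Fᵀ + Q = [35 -11; -11 8]
S = H·P̄·Hᵀ + R = [83]
K = P̄·Hᵀ·S⁻¹ = [37/83; 2/83]
x' − x̄ = [-37/83, -2/83] = K·y
y = (KᵀK)⁻¹·Kᵀ·(x' − x̄) = [-1]
z = y + H·x̄ = [-1] + [2] = [1]

z = [1]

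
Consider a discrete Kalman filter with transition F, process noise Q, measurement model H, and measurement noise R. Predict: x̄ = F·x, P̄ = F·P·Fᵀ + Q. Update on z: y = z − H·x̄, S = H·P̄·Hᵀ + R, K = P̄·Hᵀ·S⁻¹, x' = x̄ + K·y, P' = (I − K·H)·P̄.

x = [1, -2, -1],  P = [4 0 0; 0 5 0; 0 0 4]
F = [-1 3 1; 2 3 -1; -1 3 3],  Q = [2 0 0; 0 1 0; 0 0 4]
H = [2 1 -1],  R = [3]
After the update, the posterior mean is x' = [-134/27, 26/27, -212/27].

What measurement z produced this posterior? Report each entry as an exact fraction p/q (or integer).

z = [-1]

x̄ = F·x = [-8, -3, -10]
P̄ = F·P·Fᵀ + Q = [55 33 61; 33 66 25; 61 25 89]
S = H·P̄·Hᵀ + R = [216]
K = P̄·Hᵀ·S⁻¹ = [41/108; 107/216; 29/108]
x' − x̄ = [82/27, 107/27, 58/27] = K·y
y = (KᵀK)⁻¹·Kᵀ·(x' − x̄) = [8]
z = y + H·x̄ = [8] + [-9] = [-1]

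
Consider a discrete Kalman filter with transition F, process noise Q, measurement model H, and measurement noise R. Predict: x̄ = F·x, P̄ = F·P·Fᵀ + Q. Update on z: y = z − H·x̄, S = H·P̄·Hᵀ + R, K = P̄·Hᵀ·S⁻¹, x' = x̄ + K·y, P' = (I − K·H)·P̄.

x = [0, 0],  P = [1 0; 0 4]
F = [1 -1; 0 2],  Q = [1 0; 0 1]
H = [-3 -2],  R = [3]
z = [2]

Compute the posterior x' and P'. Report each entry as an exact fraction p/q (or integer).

x̄ = F·x = [0, 0]
P̄ = F·P·Fᵀ + Q = [6 -8; -8 17]
y = z − H·x̄ = [2]
S = H·P̄·Hᵀ + R = [29]
K = P̄·Hᵀ·S⁻¹ = [-2/29; -10/29]
x' = x̄ + K·y = [-4/29, -20/29]
P' = (I − K·H)·P̄ = [170/29 -252/29; -252/29 393/29]

x' = [-4/29, -20/29]
P' = [170/29 -252/29; -252/29 393/29]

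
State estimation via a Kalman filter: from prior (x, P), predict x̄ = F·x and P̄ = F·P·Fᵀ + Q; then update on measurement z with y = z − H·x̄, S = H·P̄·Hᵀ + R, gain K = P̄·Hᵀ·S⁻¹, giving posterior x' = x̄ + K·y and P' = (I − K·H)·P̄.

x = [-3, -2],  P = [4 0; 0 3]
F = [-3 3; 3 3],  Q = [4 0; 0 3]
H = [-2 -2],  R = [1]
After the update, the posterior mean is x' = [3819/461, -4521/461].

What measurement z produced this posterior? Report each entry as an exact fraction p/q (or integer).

z = [3]

x̄ = F·x = [3, -15]
P̄ = F·P·Fᵀ + Q = [67 -9; -9 66]
S = H·P̄·Hᵀ + R = [461]
K = P̄·Hᵀ·S⁻¹ = [-116/461; -114/461]
x' − x̄ = [2436/461, 2394/461] = K·y
y = (KᵀK)⁻¹·Kᵀ·(x' − x̄) = [-21]
z = y + H·x̄ = [-21] + [24] = [3]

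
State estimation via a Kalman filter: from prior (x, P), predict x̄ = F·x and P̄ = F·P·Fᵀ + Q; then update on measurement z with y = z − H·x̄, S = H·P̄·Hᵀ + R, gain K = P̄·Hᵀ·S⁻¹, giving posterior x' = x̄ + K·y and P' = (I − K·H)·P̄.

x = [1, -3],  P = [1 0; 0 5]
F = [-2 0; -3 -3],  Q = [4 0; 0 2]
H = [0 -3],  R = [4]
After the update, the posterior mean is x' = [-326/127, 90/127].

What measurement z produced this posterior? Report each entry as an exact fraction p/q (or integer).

z = [-2]

x̄ = F·x = [-2, 6]
P̄ = F·P·Fᵀ + Q = [8 6; 6 56]
S = H·P̄·Hᵀ + R = [508]
K = P̄·Hᵀ·S⁻¹ = [-9/254; -42/127]
x' − x̄ = [-72/127, -672/127] = K·y
y = (KᵀK)⁻¹·Kᵀ·(x' − x̄) = [16]
z = y + H·x̄ = [16] + [-18] = [-2]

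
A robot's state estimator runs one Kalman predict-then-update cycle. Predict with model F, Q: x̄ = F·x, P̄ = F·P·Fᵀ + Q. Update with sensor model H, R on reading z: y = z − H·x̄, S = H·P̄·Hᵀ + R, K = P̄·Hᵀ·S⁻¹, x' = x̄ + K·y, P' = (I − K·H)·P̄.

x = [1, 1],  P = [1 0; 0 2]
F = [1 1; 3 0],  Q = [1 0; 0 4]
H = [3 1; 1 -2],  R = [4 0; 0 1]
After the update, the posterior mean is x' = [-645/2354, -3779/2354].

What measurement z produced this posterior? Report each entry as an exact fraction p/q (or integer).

x̄ = F·x = [2, 3]
P̄ = F·P·Fᵀ + Q = [4 3; 3 13]
S = H·P̄·Hᵀ + R = [71 -29; -29 45]
K = P̄·Hᵀ·S⁻¹ = [617/2354 293/2354; 323/2354 -995/2354]
x' − x̄ = [-5353/2354, -10841/2354] = K·y
y = (KᵀK)⁻¹·Kᵀ·(x' − x̄) = [-12, 7]
z = y + H·x̄ = [-12, 7] + [9, -4] = [-3, 3]

z = [-3, 3]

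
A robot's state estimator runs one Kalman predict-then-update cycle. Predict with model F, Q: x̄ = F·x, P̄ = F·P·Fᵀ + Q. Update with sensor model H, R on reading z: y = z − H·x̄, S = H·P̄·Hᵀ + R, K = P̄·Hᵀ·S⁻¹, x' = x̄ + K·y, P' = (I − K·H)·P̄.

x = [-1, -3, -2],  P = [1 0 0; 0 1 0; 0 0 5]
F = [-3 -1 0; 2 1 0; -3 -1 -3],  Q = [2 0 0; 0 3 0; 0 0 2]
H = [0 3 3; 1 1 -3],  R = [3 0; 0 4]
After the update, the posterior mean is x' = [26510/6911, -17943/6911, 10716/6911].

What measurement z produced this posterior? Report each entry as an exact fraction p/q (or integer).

z = [-3, -3]

x̄ = F·x = [6, -5, 12]
P̄ = F·P·Fᵀ + Q = [12 -7 10; -7 8 -7; 10 -7 57]
S = H·P̄·Hᵀ + R = [462 -438; -438 505]
K = P̄·Hᵀ·S⁻¹ = [-2135/13822 -1268/6911; 3717/13822 1913/6911; 361/6911 -1986/6911]
x' − x̄ = [-14956/6911, 16612/6911, -72216/6911] = K·y
y = (KᵀK)⁻¹·Kᵀ·(x' − x̄) = [-24, 32]
z = y + H·x̄ = [-24, 32] + [21, -35] = [-3, -3]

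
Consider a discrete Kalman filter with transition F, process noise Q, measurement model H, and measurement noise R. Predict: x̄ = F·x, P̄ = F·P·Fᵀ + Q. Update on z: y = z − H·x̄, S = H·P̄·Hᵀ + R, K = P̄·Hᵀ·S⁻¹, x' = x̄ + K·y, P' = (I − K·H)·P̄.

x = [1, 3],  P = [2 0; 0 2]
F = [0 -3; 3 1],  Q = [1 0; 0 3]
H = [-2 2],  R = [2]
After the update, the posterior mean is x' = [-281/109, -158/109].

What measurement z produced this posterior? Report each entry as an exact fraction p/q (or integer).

z = [2]

x̄ = F·x = [-9, 6]
P̄ = F·P·Fᵀ + Q = [19 -6; -6 23]
S = H·P̄·Hᵀ + R = [218]
K = P̄·Hᵀ·S⁻¹ = [-25/109; 29/109]
x' − x̄ = [700/109, -812/109] = K·y
y = (KᵀK)⁻¹·Kᵀ·(x' − x̄) = [-28]
z = y + H·x̄ = [-28] + [30] = [2]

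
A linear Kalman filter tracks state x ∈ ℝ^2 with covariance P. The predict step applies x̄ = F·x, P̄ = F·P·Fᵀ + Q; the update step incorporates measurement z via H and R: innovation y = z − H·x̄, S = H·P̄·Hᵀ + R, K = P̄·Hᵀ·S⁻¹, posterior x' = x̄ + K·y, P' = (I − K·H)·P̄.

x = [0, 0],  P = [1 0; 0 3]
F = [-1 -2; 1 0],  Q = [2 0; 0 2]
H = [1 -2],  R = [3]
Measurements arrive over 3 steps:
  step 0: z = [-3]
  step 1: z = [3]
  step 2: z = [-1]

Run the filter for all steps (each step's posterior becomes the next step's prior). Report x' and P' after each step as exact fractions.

step 0: x̄ = F·x = [0, 0]
step 0: P̄ = F·P·Fᵀ + Q = [15 -1; -1 3]
step 0: y = z − H·x̄ = [-3]
step 0: S = H·P̄·Hᵀ + R = [34]
step 0: K = P̄·Hᵀ·S⁻¹ = [1/2; -7/34]
step 0: x' = x̄ + K·y = [-3/2, 21/34]
step 0: P' = (I − K·H)·P̄ = [13/2 5/2; 5/2 53/34]
step 1: x̄ = F·x = [9/34, -3/2]
step 1: P̄ = F·P·Fᵀ + Q = [841/34 -23/2; -23/2 17/2]
step 1: y = z − H·x̄ = [-9/34]
step 1: S = H·P̄·Hᵀ + R = [3663/34]
step 1: K = P̄·Hᵀ·S⁻¹ = [541/1221; -323/1221]
step 1: x' = x̄ + K·y = [60/407, -582/407]
step 1: P' = (I − K·H)·P̄ = [1459/407 459/407; 459/407 391/407]
step 2: x̄ = F·x = [1104/407, 60/407]
step 2: P̄ = F·P·Fᵀ + Q = [5673/407 -2377/407; -2377/407 2273/407]
step 2: y = z − H·x̄ = [-1391/407]
step 2: S = H·P̄·Hᵀ + R = [25494/407]
step 2: K = P̄·Hᵀ·S⁻¹ = [10427/25494; -989/3642]
step 2: x' = x̄ + K·y = [33517/25494, 3917/3642]
step 2: P' = (I − K·H)·P̄ = [88219/25494 4067/3642; 4067/3642 3517/3642]

step 0: x' = [-3/2, 21/34], P' = [13/2 5/2; 5/2 53/34]
step 1: x' = [60/407, -582/407], P' = [1459/407 459/407; 459/407 391/407]
step 2: x' = [33517/25494, 3917/3642], P' = [88219/25494 4067/3642; 4067/3642 3517/3642]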